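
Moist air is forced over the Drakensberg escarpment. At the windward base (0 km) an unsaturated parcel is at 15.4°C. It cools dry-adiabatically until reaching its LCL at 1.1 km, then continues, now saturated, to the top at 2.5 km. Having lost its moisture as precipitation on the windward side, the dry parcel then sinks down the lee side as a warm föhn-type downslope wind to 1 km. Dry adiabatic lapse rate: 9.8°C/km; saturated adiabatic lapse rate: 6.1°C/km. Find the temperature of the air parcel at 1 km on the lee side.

10.78°C

0 → 1100 m (dry, 9.8°C/km): ΔT = -9.8 × 1.1 = -10.78°C → T = 4.62°C
1100 → 2500 m (saturated, 6.1°C/km): ΔT = -6.1 × 1.4 = -8.54°C → T = -3.92°C
2500 → 1000 m (dry descent, 9.8°C/km): ΔT = +9.8 × 1.5 = +14.7°C → T = 10.78°C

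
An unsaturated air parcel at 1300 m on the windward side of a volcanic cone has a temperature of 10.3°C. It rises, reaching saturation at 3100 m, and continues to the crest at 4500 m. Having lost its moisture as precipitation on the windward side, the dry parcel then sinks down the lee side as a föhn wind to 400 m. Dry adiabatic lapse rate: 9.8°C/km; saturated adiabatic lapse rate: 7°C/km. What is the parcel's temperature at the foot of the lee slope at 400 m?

1300–3100 m, dry: Δz = 1.8 km ⇒ ΔT = -17.64°C; T = -7.34°C
3100–4500 m, saturated: Δz = 1.4 km ⇒ ΔT = -9.8°C; T = -17.14°C
4500–400 m, dry descent: Δz = 4.1 km ⇒ ΔT = +40.18°C; T = 23.04°C

23.04°C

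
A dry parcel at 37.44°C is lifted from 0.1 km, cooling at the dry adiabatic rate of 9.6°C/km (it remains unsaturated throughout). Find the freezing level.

4 km

Height above start = (37.44 − 0) / 9.6 = 3.9 km
Altitude = 100 m + 3900 m = 4000 m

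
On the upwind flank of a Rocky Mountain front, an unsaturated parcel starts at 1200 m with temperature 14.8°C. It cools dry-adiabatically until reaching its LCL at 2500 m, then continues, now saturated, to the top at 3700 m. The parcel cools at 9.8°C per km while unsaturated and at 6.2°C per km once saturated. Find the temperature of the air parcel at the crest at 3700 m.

-5.38°C

From 1200 m to 2500 m (dry): cools by 9.8 × 1.3 = 12.74°C, giving 2.06°C.
From 2500 m to 3700 m (saturated): cools by 6.2 × 1.2 = 7.44°C, giving -5.38°C.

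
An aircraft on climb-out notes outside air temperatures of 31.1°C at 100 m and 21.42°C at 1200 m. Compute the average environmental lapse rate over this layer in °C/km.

8.8°C/km

Γ = −ΔT/Δz = (31.1 − 21.42) / (1200 − 100) m
  = 9.68°C / 1.1 km = 8.8°C/km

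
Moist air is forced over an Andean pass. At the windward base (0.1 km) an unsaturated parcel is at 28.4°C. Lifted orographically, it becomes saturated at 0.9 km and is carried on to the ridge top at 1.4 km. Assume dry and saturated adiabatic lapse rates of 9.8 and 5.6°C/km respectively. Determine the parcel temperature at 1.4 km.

17.76°C

From 100 m to 900 m (dry): cools by 9.8 × 0.8 = 7.84°C, giving 20.56°C.
From 900 m to 1400 m (saturated): cools by 5.6 × 0.5 = 2.8°C, giving 17.76°C.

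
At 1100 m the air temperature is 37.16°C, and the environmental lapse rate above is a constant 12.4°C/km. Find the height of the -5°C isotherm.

4500 m

Height above start = (37.16 − (-5)) / 12.4 = 3.4 km
Altitude = 1100 m + 3400 m = 4500 m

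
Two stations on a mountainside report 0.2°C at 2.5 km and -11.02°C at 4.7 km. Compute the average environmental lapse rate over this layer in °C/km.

Γ = −ΔT/Δz = (0.2 − (-11.02)) / (4700 − 2500) m
  = 11.22°C / 2.2 km = 5.1°C/km

5.1°C/km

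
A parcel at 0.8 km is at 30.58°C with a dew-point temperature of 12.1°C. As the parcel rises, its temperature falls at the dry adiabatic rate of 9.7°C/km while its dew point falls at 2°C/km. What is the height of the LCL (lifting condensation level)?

3.2 km

T and T_d converge at 9.7 − 2 = 7.7°C per km
Height above start = (30.58 − 12.1) / 7.7 = 2.4 km
LCL altitude = 800 m + 2400 m = 3200 m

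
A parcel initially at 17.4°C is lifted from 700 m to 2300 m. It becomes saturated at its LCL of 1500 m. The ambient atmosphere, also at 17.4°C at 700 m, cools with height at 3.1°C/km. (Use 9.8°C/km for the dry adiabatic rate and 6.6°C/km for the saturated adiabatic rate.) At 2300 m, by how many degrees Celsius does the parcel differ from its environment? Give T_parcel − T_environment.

-8.16°C (parcel cooler than environment)

Parcel:
  From 700 m to 1500 m (dry): cools by 9.8 × 0.8 = 7.84°C, giving 9.56°C.
  From 1500 m to 2300 m (saturated): cools by 6.6 × 0.8 = 5.28°C, giving 4.28°C.
Environment:
  From 700 m to 2300 m (environment): cools by 3.1 × 1.6 = 4.96°C, giving 12.44°C.
T_parcel − T_env = 4.28 − 12.44 = -8.16°C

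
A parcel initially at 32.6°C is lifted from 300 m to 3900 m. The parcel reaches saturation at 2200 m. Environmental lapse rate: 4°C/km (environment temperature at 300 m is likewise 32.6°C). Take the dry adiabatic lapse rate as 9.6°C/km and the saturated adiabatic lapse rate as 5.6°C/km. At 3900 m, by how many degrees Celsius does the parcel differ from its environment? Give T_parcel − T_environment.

-13.36°C (parcel cooler than environment)

Parcel:
  300–2200 m, dry: Δz = 1.9 km ⇒ ΔT = -18.24°C; T = 14.36°C
  2200–3900 m, saturated: Δz = 1.7 km ⇒ ΔT = -9.52°C; T = 4.84°C
Environment:
  300–3900 m, environment: Δz = 3.6 km ⇒ ΔT = -14.4°C; T = 18.2°C
T_parcel − T_env = 4.84 − 18.2 = -13.36°C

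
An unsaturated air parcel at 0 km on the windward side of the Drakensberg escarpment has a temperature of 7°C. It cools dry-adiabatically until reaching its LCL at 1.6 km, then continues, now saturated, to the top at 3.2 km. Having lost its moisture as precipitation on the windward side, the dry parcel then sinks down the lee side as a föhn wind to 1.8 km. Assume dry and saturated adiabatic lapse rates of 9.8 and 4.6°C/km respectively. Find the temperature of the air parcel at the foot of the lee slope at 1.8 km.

Dry to 1600 m: -9.8 × 1.6 km = -15.68°C, so T = -8.68°C.
Saturated to 3200 m: -4.6 × 1.6 km = -7.36°C, so T = -16.04°C.
Dry descent to 1800 m: +9.8 × 1.4 km = +13.72°C, so T = -2.32°C.

-2.32°C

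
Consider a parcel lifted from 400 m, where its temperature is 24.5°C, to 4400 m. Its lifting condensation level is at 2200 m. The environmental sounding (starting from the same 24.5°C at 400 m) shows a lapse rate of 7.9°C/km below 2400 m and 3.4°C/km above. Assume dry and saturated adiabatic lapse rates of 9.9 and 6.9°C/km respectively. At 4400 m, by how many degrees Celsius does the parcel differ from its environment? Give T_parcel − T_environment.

Parcel:
  Dry to 2200 m: -9.9 × 1.8 km = -17.82°C, so T = 6.68°C.
  Saturated to 4400 m: -6.9 × 2.2 km = -15.18°C, so T = -8.5°C.
Environment:
  Environment, lower layer to 2400 m: -7.9 × 2 km = -15.8°C, so T = 8.7°C.
  Environment, upper layer to 4400 m: -3.4 × 2 km = -6.8°C, so T = 1.9°C.
T_parcel − T_env = -8.5 − 1.9 = -10.4°C

-10.4°C (parcel cooler than environment)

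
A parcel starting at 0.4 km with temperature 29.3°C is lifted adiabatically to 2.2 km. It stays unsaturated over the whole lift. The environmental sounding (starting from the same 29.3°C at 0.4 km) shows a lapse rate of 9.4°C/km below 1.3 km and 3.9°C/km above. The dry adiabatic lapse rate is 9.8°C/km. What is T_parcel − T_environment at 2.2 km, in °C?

-5.67°C (parcel cooler than environment)

Parcel:
  Dry to 2200 m: -9.8 × 1.8 km = -17.64°C, so T = 11.66°C.
Environment:
  Environment, lower layer to 1300 m: -9.4 × 0.9 km = -8.46°C, so T = 20.84°C.
  Environment, upper layer to 2200 m: -3.9 × 0.9 km = -3.51°C, so T = 17.33°C.
T_parcel − T_env = 11.66 − 17.33 = -5.67°C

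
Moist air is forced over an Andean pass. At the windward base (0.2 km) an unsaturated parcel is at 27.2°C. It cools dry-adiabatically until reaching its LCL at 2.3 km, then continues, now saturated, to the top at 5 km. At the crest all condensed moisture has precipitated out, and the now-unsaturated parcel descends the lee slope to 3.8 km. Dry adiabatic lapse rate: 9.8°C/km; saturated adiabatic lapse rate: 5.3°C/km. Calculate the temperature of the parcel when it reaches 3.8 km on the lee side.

200 → 2300 m (dry, 9.8°C/km): ΔT = -9.8 × 2.1 = -20.58°C → T = 6.62°C
2300 → 5000 m (saturated, 5.3°C/km): ΔT = -5.3 × 2.7 = -14.31°C → T = -7.69°C
5000 → 3800 m (dry descent, 9.8°C/km): ΔT = +9.8 × 1.2 = +11.76°C → T = 4.07°C

4.07°C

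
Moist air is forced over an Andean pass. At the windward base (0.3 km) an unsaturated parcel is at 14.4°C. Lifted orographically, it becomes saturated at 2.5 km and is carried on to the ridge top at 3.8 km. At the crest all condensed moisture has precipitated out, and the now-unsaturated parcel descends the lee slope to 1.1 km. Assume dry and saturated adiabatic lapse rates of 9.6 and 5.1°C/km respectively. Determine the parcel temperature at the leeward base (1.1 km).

12.57°C

From 300 m to 2500 m (dry): cools by 9.6 × 2.2 = 21.12°C, giving -6.72°C.
From 2500 m to 3800 m (saturated): cools by 5.1 × 1.3 = 6.63°C, giving -13.35°C.
From 3800 m to 1100 m (dry descent): warms by 9.6 × 2.7 = 25.92°C, giving 12.57°C.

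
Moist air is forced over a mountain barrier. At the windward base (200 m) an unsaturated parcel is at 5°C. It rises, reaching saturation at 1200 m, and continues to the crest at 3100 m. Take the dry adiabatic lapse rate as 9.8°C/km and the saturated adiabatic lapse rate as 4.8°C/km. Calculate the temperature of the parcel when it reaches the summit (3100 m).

-13.92°C

From 200 m to 1200 m (dry): cools by 9.8 × 1 = 9.8°C, giving -4.8°C.
From 1200 m to 3100 m (saturated): cools by 4.8 × 1.9 = 9.12°C, giving -13.92°C.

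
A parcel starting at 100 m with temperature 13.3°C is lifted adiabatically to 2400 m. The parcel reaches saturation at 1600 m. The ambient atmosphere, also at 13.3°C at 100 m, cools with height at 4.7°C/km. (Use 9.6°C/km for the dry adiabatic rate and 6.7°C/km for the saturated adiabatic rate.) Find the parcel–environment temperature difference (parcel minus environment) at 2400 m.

-8.95°C (parcel cooler than environment)

Parcel:
  Dry to 1600 m: -9.6 × 1.5 km = -14.4°C, so T = -1.1°C.
  Saturated to 2400 m: -6.7 × 0.8 km = -5.36°C, so T = -6.46°C.
Environment:
  Environment to 2400 m: -4.7 × 2.3 km = -10.81°C, so T = 2.49°C.
T_parcel − T_env = -6.46 − 2.49 = -8.95°C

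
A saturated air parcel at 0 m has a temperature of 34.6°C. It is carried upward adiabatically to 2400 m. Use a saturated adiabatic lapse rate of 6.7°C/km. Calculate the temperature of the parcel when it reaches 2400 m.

0–2400 m, saturated adiabatic: Δz = 2.4 km ⇒ ΔT = -16.08°C; T = 18.52°C

18.52°C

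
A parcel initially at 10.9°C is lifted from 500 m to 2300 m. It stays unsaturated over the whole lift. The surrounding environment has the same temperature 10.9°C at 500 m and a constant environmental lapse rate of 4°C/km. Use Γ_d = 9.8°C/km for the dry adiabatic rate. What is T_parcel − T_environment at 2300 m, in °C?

-10.44°C (parcel cooler than environment)

Parcel:
  500 → 2300 m (dry, 9.8°C/km): ΔT = -9.8 × 1.8 = -17.64°C → T = -6.74°C
Environment:
  500 → 2300 m (environment, 4°C/km): ΔT = -4 × 1.8 = -7.2°C → T = 3.7°C
T_parcel − T_env = -6.74 − 3.7 = -10.44°C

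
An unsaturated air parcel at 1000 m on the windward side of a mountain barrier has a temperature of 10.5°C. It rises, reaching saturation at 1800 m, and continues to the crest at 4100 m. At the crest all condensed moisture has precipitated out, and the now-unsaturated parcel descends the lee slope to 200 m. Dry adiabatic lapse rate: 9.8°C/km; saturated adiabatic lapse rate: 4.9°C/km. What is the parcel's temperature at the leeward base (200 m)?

29.61°C

Dry to 1800 m: -9.8 × 0.8 km = -7.84°C, so T = 2.66°C.
Saturated to 4100 m: -4.9 × 2.3 km = -11.27°C, so T = -8.61°C.
Dry descent to 200 m: +9.8 × 3.9 km = +38.22°C, so T = 29.61°C.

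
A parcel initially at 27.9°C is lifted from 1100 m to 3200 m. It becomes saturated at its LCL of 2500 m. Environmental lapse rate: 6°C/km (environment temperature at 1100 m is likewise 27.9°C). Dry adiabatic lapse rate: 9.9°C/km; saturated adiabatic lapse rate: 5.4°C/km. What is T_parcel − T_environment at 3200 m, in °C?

-5.04°C (parcel cooler than environment)

Parcel:
  1100–2500 m, dry: Δz = 1.4 km ⇒ ΔT = -13.86°C; T = 14.04°C
  2500–3200 m, saturated: Δz = 0.7 km ⇒ ΔT = -3.78°C; T = 10.26°C
Environment:
  1100–3200 m, environment: Δz = 2.1 km ⇒ ΔT = -12.6°C; T = 15.3°C
T_parcel − T_env = 10.26 − 15.3 = -5.04°C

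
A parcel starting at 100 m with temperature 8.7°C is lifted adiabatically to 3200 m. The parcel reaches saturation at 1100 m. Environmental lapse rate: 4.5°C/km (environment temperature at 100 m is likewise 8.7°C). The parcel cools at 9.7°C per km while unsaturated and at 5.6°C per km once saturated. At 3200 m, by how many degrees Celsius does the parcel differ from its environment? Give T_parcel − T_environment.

-7.51°C (parcel cooler than environment)

Parcel:
  100–1100 m, dry: Δz = 1 km ⇒ ΔT = -9.7°C; T = -1°C
  1100–3200 m, saturated: Δz = 2.1 km ⇒ ΔT = -11.76°C; T = -12.76°C
Environment:
  100–3200 m, environment: Δz = 3.1 km ⇒ ΔT = -13.95°C; T = -5.25°C
T_parcel − T_env = -12.76 − (-5.25) = -7.51°C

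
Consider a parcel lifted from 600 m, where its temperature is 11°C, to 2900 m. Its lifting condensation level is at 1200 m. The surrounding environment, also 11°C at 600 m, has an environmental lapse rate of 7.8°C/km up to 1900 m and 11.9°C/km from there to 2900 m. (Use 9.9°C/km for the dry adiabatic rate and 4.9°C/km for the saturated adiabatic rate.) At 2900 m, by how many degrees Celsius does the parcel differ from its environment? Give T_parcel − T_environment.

+7.77°C (parcel warmer than environment)

Parcel:
  From 600 m to 1200 m (dry): cools by 9.9 × 0.6 = 5.94°C, giving 5.06°C.
  From 1200 m to 2900 m (saturated): cools by 4.9 × 1.7 = 8.33°C, giving -3.27°C.
Environment:
  From 600 m to 1900 m (environment, lower layer): cools by 7.8 × 1.3 = 10.14°C, giving 0.86°C.
  From 1900 m to 2900 m (environment, upper layer): cools by 11.9 × 1 = 11.9°C, giving -11.04°C.
T_parcel − T_env = -3.27 − (-11.04) = +7.77°C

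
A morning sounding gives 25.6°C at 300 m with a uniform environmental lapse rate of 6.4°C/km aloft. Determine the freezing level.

4300 m

Height above start = (25.6 − 0) / 6.4 = 4 km
Altitude = 300 m + 4000 m = 4300 m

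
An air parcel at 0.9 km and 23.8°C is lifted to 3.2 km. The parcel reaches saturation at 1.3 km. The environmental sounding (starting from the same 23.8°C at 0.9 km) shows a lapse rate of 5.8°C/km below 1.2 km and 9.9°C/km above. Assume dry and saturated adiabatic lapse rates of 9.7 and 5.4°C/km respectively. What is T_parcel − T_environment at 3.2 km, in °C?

Parcel:
  Dry to 1300 m: -9.7 × 0.4 km = -3.88°C, so T = 19.92°C.
  Saturated to 3200 m: -5.4 × 1.9 km = -10.26°C, so T = 9.66°C.
Environment:
  Environment, lower layer to 1200 m: -5.8 × 0.3 km = -1.74°C, so T = 22.06°C.
  Environment, upper layer to 3200 m: -9.9 × 2 km = -19.8°C, so T = 2.26°C.
T_parcel − T_env = 9.66 − 2.26 = +7.4°C

+7.4°C (parcel warmer than environment)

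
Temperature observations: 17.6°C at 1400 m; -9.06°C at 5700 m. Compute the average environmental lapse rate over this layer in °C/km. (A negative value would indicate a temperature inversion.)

6.2°C/km

Γ = −ΔT/Δz = (17.6 − (-9.06)) / (5700 − 1400) m
  = 26.66°C / 4.3 km = 6.2°C/km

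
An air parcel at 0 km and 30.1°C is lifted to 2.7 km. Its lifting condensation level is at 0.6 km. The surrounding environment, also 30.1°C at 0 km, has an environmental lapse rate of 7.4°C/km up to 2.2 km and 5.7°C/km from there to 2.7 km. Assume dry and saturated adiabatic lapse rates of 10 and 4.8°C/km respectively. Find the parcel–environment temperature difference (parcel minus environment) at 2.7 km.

+3.05°C (parcel warmer than environment)

Parcel:
  0–600 m, dry: Δz = 0.6 km ⇒ ΔT = -6°C; T = 24.1°C
  600–2700 m, saturated: Δz = 2.1 km ⇒ ΔT = -10.08°C; T = 14.02°C
Environment:
  0–2200 m, environment, lower layer: Δz = 2.2 km ⇒ ΔT = -16.28°C; T = 13.82°C
  2200–2700 m, environment, upper layer: Δz = 0.5 km ⇒ ΔT = -2.85°C; T = 10.97°C
T_parcel − T_env = 14.02 − 10.97 = +3.05°C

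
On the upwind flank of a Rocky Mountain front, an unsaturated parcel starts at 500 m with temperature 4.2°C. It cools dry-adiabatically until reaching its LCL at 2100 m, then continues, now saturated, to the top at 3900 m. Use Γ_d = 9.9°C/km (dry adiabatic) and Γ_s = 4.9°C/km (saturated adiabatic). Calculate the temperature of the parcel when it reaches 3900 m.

500–2100 m, dry: Δz = 1.6 km ⇒ ΔT = -15.84°C; T = -11.64°C
2100–3900 m, saturated: Δz = 1.8 km ⇒ ΔT = -8.82°C; T = -20.46°C

-20.46°C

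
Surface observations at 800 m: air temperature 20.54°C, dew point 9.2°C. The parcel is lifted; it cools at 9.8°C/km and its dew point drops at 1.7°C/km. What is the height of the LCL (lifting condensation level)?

2200 m

T and T_d converge at 9.8 − 1.7 = 8.1°C per km
Height above start = (20.54 − 9.2) / 8.1 = 1.4 km
LCL altitude = 800 m + 1400 m = 2200 m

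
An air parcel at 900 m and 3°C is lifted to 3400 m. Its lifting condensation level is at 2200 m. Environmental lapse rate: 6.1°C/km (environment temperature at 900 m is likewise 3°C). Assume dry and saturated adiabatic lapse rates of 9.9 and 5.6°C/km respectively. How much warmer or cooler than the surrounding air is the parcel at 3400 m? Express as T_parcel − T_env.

-4.34°C (parcel cooler than environment)

Parcel:
  From 900 m to 2200 m (dry): cools by 9.9 × 1.3 = 12.87°C, giving -9.87°C.
  From 2200 m to 3400 m (saturated): cools by 5.6 × 1.2 = 6.72°C, giving -16.59°C.
Environment:
  From 900 m to 3400 m (environment): cools by 6.1 × 2.5 = 15.25°C, giving -12.25°C.
T_parcel − T_env = -16.59 − (-12.25) = -4.34°C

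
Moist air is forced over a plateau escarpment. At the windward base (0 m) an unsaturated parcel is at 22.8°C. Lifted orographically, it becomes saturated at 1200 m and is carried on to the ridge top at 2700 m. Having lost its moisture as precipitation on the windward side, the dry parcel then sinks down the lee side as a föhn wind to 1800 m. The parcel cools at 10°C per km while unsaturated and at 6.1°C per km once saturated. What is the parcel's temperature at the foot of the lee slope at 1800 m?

From 0 m to 1200 m (dry): cools by 10 × 1.2 = 12°C, giving 10.8°C.
From 1200 m to 2700 m (saturated): cools by 6.1 × 1.5 = 9.15°C, giving 1.65°C.
From 2700 m to 1800 m (dry descent): warms by 10 × 0.9 = 9°C, giving 10.65°C.

10.65°C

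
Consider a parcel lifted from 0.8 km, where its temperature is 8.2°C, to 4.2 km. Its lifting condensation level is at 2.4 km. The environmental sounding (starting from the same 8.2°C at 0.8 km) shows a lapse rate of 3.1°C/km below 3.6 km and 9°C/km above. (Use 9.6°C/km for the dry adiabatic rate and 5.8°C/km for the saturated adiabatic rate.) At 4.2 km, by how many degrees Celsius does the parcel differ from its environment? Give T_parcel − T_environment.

Parcel:
  From 800 m to 2400 m (dry): cools by 9.6 × 1.6 = 15.36°C, giving -7.16°C.
  From 2400 m to 4200 m (saturated): cools by 5.8 × 1.8 = 10.44°C, giving -17.6°C.
Environment:
  From 800 m to 3600 m (environment, lower layer): cools by 3.1 × 2.8 = 8.68°C, giving -0.48°C.
  From 3600 m to 4200 m (environment, upper layer): cools by 9 × 0.6 = 5.4°C, giving -5.88°C.
T_parcel − T_env = -17.6 − (-5.88) = -11.72°C

-11.72°C (parcel cooler than environment)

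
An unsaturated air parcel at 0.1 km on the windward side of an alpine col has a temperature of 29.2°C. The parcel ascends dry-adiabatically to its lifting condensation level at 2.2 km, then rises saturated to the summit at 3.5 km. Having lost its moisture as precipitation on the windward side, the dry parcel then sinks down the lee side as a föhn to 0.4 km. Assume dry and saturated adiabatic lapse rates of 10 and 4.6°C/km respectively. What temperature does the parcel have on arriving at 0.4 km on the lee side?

100 → 2200 m (dry, 10°C/km): ΔT = -10 × 2.1 = -21°C → T = 8.2°C
2200 → 3500 m (saturated, 4.6°C/km): ΔT = -4.6 × 1.3 = -5.98°C → T = 2.22°C
3500 → 400 m (dry descent, 10°C/km): ΔT = +10 × 3.1 = +31°C → T = 33.22°C

33.22°C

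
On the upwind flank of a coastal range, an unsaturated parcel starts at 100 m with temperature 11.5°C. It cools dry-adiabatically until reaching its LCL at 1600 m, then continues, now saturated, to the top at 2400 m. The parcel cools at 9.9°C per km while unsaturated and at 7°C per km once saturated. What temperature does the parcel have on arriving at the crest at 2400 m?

100–1600 m, dry: Δz = 1.5 km ⇒ ΔT = -14.85°C; T = -3.35°C
1600–2400 m, saturated: Δz = 0.8 km ⇒ ΔT = -5.6°C; T = -8.95°C

-8.95°C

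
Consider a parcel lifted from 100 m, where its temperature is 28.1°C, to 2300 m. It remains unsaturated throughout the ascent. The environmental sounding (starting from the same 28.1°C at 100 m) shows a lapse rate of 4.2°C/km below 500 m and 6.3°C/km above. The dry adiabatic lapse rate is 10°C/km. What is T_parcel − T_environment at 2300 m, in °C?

Parcel:
  100–2300 m, dry: Δz = 2.2 km ⇒ ΔT = -22°C; T = 6.1°C
Environment:
  100–500 m, environment, lower layer: Δz = 0.4 km ⇒ ΔT = -1.68°C; T = 26.42°C
  500–2300 m, environment, upper layer: Δz = 1.8 km ⇒ ΔT = -11.34°C; T = 15.08°C
T_parcel − T_env = 6.1 − 15.08 = -8.98°C

-8.98°C (parcel cooler than environment)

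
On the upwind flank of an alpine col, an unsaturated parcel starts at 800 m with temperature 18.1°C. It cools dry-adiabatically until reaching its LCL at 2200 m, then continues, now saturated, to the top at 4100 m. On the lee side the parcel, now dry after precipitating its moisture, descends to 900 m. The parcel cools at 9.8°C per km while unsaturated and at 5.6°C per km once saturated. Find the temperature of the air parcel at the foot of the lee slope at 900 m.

From 800 m to 2200 m (dry): cools by 9.8 × 1.4 = 13.72°C, giving 4.38°C.
From 2200 m to 4100 m (saturated): cools by 5.6 × 1.9 = 10.64°C, giving -6.26°C.
From 4100 m to 900 m (dry descent): warms by 9.8 × 3.2 = 31.36°C, giving 25.1°C.

25.1°C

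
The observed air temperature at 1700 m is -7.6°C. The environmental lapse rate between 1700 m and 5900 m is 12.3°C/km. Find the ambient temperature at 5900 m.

1700 → 5900 m (environmental, 12.3°C/km): ΔT = -12.3 × 4.2 = -51.66°C → T = -59.26°C

-59.26°C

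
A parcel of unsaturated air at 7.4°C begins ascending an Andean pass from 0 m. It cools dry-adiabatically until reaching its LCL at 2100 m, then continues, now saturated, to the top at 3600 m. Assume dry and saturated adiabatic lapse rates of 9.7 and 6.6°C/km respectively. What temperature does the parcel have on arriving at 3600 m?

0–2100 m, dry: Δz = 2.1 km ⇒ ΔT = -20.37°C; T = -12.97°C
2100–3600 m, saturated: Δz = 1.5 km ⇒ ΔT = -9.9°C; T = -22.87°C

-22.87°C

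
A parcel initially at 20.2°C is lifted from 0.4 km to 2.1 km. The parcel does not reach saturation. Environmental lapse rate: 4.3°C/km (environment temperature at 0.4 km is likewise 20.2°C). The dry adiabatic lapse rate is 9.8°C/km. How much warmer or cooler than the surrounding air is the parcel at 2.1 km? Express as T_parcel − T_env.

-9.35°C (parcel cooler than environment)

Parcel:
  From 400 m to 2100 m (dry): cools by 9.8 × 1.7 = 16.66°C, giving 3.54°C.
Environment:
  From 400 m to 2100 m (environment): cools by 4.3 × 1.7 = 7.31°C, giving 12.89°C.
T_parcel − T_env = 3.54 − 12.89 = -9.35°C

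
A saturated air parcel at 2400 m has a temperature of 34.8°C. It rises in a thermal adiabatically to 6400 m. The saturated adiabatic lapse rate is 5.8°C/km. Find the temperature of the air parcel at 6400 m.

2400–6400 m, saturated adiabatic: Δz = 4 km ⇒ ΔT = -23.2°C; T = 11.6°C

11.6°C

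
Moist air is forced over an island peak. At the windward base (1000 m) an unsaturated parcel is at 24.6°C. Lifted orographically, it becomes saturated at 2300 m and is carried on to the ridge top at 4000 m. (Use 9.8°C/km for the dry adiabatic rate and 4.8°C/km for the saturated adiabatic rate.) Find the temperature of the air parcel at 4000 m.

3.7°C

1000–2300 m, dry: Δz = 1.3 km ⇒ ΔT = -12.74°C; T = 11.86°C
2300–4000 m, saturated: Δz = 1.7 km ⇒ ΔT = -8.16°C; T = 3.7°C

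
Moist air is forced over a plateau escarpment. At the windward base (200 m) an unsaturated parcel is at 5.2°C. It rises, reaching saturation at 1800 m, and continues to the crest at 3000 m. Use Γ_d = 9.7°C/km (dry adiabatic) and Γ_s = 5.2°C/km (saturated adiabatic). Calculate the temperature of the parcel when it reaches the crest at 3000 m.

200–1800 m, dry: Δz = 1.6 km ⇒ ΔT = -15.52°C; T = -10.32°C
1800–3000 m, saturated: Δz = 1.2 km ⇒ ΔT = -6.24°C; T = -16.56°C

-16.56°C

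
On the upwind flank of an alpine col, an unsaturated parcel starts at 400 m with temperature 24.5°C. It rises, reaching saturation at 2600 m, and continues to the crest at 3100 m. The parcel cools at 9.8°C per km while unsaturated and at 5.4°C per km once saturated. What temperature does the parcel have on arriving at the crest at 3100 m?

400 → 2600 m (dry, 9.8°C/km): ΔT = -9.8 × 2.2 = -21.56°C → T = 2.94°C
2600 → 3100 m (saturated, 5.4°C/km): ΔT = -5.4 × 0.5 = -2.7°C → T = 0.24°C

0.24°C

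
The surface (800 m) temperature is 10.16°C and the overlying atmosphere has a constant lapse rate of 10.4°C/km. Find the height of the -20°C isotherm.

Height above start = (10.16 − (-20)) / 10.4 = 2.9 km
Altitude = 800 m + 2900 m = 3700 m

3700 m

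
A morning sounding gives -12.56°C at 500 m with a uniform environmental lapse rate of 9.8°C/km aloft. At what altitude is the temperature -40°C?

Height above start = (-12.56 − (-40)) / 9.8 = 2.8 km
Altitude = 500 m + 2800 m = 3300 m

3300 m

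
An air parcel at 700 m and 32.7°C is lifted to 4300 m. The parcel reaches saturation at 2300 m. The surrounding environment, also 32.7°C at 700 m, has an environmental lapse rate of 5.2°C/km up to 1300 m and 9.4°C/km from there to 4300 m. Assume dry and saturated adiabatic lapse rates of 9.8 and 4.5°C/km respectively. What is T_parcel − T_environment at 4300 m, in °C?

+6.64°C (parcel warmer than environment)

Parcel:
  700 → 2300 m (dry, 9.8°C/km): ΔT = -9.8 × 1.6 = -15.68°C → T = 17.02°C
  2300 → 4300 m (saturated, 4.5°C/km): ΔT = -4.5 × 2 = -9°C → T = 8.02°C
Environment:
  700 → 1300 m (environment, lower layer, 5.2°C/km): ΔT = -5.2 × 0.6 = -3.12°C → T = 29.58°C
  1300 → 4300 m (environment, upper layer, 9.4°C/km): ΔT = -9.4 × 3 = -28.2°C → T = 1.38°C
T_parcel − T_env = 8.02 − 1.38 = +6.64°C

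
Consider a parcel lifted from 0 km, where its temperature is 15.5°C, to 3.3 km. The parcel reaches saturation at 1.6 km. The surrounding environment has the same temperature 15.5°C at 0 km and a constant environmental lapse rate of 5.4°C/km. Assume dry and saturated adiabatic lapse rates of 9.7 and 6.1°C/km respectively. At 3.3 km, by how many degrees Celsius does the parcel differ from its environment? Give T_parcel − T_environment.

-8.07°C (parcel cooler than environment)

Parcel:
  From 0 m to 1600 m (dry): cools by 9.7 × 1.6 = 15.52°C, giving -0.02°C.
  From 1600 m to 3300 m (saturated): cools by 6.1 × 1.7 = 10.37°C, giving -10.39°C.
Environment:
  From 0 m to 3300 m (environment): cools by 5.4 × 3.3 = 17.82°C, giving -2.32°C.
T_parcel − T_env = -10.39 − (-2.32) = -8.07°C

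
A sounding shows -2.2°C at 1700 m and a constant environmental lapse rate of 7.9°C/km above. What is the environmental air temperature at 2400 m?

Environmental to 2400 m: -7.9 × 0.7 km = -5.53°C, so T = -7.73°C.

-7.73°C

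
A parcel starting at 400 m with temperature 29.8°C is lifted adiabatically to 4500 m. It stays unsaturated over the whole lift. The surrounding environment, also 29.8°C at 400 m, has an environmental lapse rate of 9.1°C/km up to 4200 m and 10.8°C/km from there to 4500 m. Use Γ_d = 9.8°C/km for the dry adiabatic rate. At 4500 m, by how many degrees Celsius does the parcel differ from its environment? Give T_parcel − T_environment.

Parcel:
  400 → 4500 m (dry, 9.8°C/km): ΔT = -9.8 × 4.1 = -40.18°C → T = -10.38°C
Environment:
  400 → 4200 m (environment, lower layer, 9.1°C/km): ΔT = -9.1 × 3.8 = -34.58°C → T = -4.78°C
  4200 → 4500 m (environment, upper layer, 10.8°C/km): ΔT = -10.8 × 0.3 = -3.24°C → T = -8.02°C
T_parcel − T_env = -10.38 − (-8.02) = -2.36°C

-2.36°C (parcel cooler than environment)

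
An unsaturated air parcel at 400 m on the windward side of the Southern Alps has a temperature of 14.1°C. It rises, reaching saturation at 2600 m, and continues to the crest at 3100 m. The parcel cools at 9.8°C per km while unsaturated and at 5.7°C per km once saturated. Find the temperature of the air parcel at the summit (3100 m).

400 → 2600 m (dry, 9.8°C/km): ΔT = -9.8 × 2.2 = -21.56°C → T = -7.46°C
2600 → 3100 m (saturated, 5.7°C/km): ΔT = -5.7 × 0.5 = -2.85°C → T = -10.31°C

-10.31°C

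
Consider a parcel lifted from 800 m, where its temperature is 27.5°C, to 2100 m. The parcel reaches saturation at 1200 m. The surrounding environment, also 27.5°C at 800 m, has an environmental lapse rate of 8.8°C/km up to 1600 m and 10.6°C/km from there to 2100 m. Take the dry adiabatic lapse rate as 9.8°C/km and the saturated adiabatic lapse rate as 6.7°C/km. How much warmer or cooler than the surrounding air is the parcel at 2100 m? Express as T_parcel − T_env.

Parcel:
  Dry to 1200 m: -9.8 × 0.4 km = -3.92°C, so T = 23.58°C.
  Saturated to 2100 m: -6.7 × 0.9 km = -6.03°C, so T = 17.55°C.
Environment:
  Environment, lower layer to 1600 m: -8.8 × 0.8 km = -7.04°C, so T = 20.46°C.
  Environment, upper layer to 2100 m: -10.6 × 0.5 km = -5.3°C, so T = 15.16°C.
T_parcel − T_env = 17.55 − 15.16 = +2.39°C

+2.39°C (parcel warmer than environment)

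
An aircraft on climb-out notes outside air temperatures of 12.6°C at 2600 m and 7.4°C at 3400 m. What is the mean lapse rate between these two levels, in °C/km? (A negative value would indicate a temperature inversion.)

Γ = −ΔT/Δz = (12.6 − 7.4) / (3400 − 2600) m
  = 5.2°C / 0.8 km = 6.5°C/km

6.5°C/km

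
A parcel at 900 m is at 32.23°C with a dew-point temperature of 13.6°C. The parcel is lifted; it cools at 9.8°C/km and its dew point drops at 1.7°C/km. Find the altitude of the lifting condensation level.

3200 m

T and T_d converge at 9.8 − 1.7 = 8.1°C per km
Height above start = (32.23 − 13.6) / 8.1 = 2.3 km
LCL altitude = 900 m + 2300 m = 3200 m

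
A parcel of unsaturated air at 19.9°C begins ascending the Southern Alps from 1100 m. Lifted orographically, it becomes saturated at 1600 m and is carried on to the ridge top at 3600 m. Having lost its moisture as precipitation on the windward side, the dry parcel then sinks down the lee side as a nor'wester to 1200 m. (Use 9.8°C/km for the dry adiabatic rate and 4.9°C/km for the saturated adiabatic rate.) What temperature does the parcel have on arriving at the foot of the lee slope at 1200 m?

28.72°C

From 1100 m to 1600 m (dry): cools by 9.8 × 0.5 = 4.9°C, giving 15°C.
From 1600 m to 3600 m (saturated): cools by 4.9 × 2 = 9.8°C, giving 5.2°C.
From 3600 m to 1200 m (dry descent): warms by 9.8 × 2.4 = 23.52°C, giving 28.72°C.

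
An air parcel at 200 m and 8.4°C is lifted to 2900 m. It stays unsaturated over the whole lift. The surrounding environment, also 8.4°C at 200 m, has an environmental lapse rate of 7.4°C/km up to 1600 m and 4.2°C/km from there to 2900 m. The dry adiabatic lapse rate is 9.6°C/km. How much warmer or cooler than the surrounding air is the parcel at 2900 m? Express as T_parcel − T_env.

-10.1°C (parcel cooler than environment)

Parcel:
  200–2900 m, dry: Δz = 2.7 km ⇒ ΔT = -25.92°C; T = -17.52°C
Environment:
  200–1600 m, environment, lower layer: Δz = 1.4 km ⇒ ΔT = -10.36°C; T = -1.96°C
  1600–2900 m, environment, upper layer: Δz = 1.3 km ⇒ ΔT = -5.46°C; T = -7.42°C
T_parcel − T_env = -17.52 − (-7.42) = -10.1°C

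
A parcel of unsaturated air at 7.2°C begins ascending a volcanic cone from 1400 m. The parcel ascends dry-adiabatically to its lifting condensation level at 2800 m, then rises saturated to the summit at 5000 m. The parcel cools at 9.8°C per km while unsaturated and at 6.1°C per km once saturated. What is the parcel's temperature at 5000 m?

From 1400 m to 2800 m (dry): cools by 9.8 × 1.4 = 13.72°C, giving -6.52°C.
From 2800 m to 5000 m (saturated): cools by 6.1 × 2.2 = 13.42°C, giving -19.94°C.

-19.94°C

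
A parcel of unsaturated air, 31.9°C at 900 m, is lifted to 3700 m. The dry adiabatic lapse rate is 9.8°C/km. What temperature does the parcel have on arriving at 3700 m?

4.46°C

Dry adiabatic to 3700 m: -9.8 × 2.8 km = -27.44°C, so T = 4.46°C.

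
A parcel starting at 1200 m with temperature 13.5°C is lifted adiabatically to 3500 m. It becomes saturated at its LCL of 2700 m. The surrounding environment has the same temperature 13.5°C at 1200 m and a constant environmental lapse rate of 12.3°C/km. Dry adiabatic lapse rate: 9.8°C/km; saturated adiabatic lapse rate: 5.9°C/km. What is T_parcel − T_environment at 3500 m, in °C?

Parcel:
  Dry to 2700 m: -9.8 × 1.5 km = -14.7°C, so T = -1.2°C.
  Saturated to 3500 m: -5.9 × 0.8 km = -4.72°C, so T = -5.92°C.
Environment:
  Environment to 3500 m: -12.3 × 2.3 km = -28.29°C, so T = -14.79°C.
T_parcel − T_env = -5.92 − (-14.79) = +8.87°C

+8.87°C (parcel warmer than environment)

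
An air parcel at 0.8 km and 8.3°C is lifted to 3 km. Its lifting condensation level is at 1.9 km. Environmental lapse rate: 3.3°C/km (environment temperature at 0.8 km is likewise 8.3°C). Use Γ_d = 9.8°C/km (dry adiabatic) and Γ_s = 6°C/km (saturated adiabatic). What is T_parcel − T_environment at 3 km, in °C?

-10.12°C (parcel cooler than environment)

Parcel:
  From 800 m to 1900 m (dry): cools by 9.8 × 1.1 = 10.78°C, giving -2.48°C.
  From 1900 m to 3000 m (saturated): cools by 6 × 1.1 = 6.6°C, giving -9.08°C.
Environment:
  From 800 m to 3000 m (environment): cools by 3.3 × 2.2 = 7.26°C, giving 1.04°C.
T_parcel − T_env = -9.08 − 1.04 = -10.12°C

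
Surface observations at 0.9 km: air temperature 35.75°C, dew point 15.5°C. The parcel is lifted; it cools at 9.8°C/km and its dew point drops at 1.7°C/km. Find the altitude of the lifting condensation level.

T and T_d converge at 9.8 − 1.7 = 8.1°C per km
Height above start = (35.75 − 15.5) / 8.1 = 2.5 km
LCL altitude = 900 m + 2500 m = 3400 m

3.4 km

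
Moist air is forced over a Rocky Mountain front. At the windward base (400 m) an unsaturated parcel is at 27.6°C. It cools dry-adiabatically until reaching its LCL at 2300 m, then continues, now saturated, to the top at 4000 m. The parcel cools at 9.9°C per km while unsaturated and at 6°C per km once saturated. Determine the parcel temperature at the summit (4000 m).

Dry to 2300 m: -9.9 × 1.9 km = -18.81°C, so T = 8.79°C.
Saturated to 4000 m: -6 × 1.7 km = -10.2°C, so T = -1.41°C.

-1.41°C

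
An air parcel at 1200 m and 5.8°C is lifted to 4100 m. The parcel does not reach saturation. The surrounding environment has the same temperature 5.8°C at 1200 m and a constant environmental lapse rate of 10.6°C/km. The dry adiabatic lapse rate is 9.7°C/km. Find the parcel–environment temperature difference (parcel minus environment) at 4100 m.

Parcel:
  Dry to 4100 m: -9.7 × 2.9 km = -28.13°C, so T = -22.33°C.
Environment:
  Environment to 4100 m: -10.6 × 2.9 km = -30.74°C, so T = -24.94°C.
T_parcel − T_env = -22.33 − (-24.94) = +2.61°C

+2.61°C (parcel warmer than environment)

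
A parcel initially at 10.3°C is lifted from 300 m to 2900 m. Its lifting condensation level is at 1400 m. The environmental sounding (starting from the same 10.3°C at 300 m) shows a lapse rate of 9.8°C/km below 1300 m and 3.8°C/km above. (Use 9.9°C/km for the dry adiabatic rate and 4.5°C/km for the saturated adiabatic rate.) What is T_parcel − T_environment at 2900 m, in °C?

Parcel:
  300–1400 m, dry: Δz = 1.1 km ⇒ ΔT = -10.89°C; T = -0.59°C
  1400–2900 m, saturated: Δz = 1.5 km ⇒ ΔT = -6.75°C; T = -7.34°C
Environment:
  300–1300 m, environment, lower layer: Δz = 1 km ⇒ ΔT = -9.8°C; T = 0.5°C
  1300–2900 m, environment, upper layer: Δz = 1.6 km ⇒ ΔT = -6.08°C; T = -5.58°C
T_parcel − T_env = -7.34 − (-5.58) = -1.76°C

-1.76°C (parcel cooler than environment)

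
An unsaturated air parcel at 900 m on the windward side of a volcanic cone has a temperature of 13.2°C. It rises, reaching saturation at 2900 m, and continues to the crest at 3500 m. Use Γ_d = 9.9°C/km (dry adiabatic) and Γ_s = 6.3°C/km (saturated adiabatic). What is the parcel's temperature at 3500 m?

-10.38°C

From 900 m to 2900 m (dry): cools by 9.9 × 2 = 19.8°C, giving -6.6°C.
From 2900 m to 3500 m (saturated): cools by 6.3 × 0.6 = 3.78°C, giving -10.38°C.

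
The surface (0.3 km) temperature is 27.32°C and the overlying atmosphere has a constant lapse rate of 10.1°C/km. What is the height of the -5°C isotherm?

Height above start = (27.32 − (-5)) / 10.1 = 3.2 km
Altitude = 300 m + 3200 m = 3500 m

3.5 km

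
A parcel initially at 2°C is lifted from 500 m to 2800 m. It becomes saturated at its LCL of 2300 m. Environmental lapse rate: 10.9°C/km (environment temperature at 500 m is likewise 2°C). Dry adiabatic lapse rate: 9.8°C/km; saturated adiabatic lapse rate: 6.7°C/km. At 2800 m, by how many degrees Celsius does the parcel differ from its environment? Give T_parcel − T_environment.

Parcel:
  500 → 2300 m (dry, 9.8°C/km): ΔT = -9.8 × 1.8 = -17.64°C → T = -15.64°C
  2300 → 2800 m (saturated, 6.7°C/km): ΔT = -6.7 × 0.5 = -3.35°C → T = -18.99°C
Environment:
  500 → 2800 m (environment, 10.9°C/km): ΔT = -10.9 × 2.3 = -25.07°C → T = -23.07°C
T_parcel − T_env = -18.99 − (-23.07) = +4.08°C

+4.08°C (parcel warmer than environment)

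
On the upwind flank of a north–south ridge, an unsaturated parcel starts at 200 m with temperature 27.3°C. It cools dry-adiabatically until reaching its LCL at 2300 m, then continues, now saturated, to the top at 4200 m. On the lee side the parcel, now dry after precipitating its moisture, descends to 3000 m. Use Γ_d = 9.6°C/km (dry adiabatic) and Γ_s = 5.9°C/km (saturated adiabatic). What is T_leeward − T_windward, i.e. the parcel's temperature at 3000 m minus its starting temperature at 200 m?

-19.85°C

Dry to 2300 m: -9.6 × 2.1 km = -20.16°C, so T = 7.14°C.
Saturated to 4200 m: -5.9 × 1.9 km = -11.21°C, so T = -4.07°C.
Dry descent to 3000 m: +9.6 × 1.2 km = +11.52°C, so T = 7.45°C.
Net change vs windward start: 7.45 − 27.3 = -19.85°C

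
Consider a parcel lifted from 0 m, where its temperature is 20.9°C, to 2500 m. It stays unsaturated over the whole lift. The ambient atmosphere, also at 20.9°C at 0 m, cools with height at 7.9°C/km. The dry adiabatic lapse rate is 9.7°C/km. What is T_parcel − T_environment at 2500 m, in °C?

Parcel:
  From 0 m to 2500 m (dry): cools by 9.7 × 2.5 = 24.25°C, giving -3.35°C.
Environment:
  From 0 m to 2500 m (environment): cools by 7.9 × 2.5 = 19.75°C, giving 1.15°C.
T_parcel − T_env = -3.35 − 1.15 = -4.5°C

-4.5°C (parcel cooler than environment)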